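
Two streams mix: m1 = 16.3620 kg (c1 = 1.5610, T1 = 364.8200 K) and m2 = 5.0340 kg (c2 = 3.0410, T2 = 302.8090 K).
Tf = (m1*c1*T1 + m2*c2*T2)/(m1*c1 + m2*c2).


num = 13953.4170
den = 40.8495
Tf = 341.5813 K

341.5813 K


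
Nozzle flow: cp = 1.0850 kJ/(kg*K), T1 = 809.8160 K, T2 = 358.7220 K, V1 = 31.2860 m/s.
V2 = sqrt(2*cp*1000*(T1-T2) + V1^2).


dT = 451.0940 K
2*cp*1000*dT = 978873.9800
V1^2 = 978.8138
V2 = sqrt(979852.7938) = 989.8751 m/s

989.8751 m/s


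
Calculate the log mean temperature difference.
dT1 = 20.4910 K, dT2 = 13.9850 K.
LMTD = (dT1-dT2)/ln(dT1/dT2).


dT1/dT2 = 1.4652
ln(dT1/dT2) = 0.3820
LMTD = 6.5060 / 0.3820 = 17.0314 K

17.0314 K


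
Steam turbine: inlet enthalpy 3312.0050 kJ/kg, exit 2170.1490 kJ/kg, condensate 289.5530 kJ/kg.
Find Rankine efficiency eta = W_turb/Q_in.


W = 1141.8560 kJ/kg
Q_in = 3022.4520 kJ/kg
eta = 0.3778 = 37.7791%

eta = 37.7791%


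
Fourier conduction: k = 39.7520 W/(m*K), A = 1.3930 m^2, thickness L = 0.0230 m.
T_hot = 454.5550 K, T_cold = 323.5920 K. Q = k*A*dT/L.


dT = 130.9630 K
Q = 39.7520 * 1.3930 * 130.9630 / 0.0230 = 315305.0156 W

315305.0156 W


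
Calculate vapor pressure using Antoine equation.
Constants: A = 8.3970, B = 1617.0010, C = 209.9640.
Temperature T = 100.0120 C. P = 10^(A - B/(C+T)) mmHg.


C+T = 309.9760
B/(C+T) = 5.2165
log10(P) = 8.3970 - 5.2165 = 3.1805
P = 10^3.1805 = 1515.1788 mmHg

1515.1788 mmHg


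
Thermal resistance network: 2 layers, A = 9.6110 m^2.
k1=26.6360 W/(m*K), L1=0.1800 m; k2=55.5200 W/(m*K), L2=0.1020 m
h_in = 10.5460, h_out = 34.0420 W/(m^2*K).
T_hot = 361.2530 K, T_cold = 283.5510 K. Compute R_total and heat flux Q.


R_conv_in = 1/(10.5460*9.6110) = 0.0099
R_1 = 0.1800/(26.6360*9.6110) = 0.0007
R_2 = 0.1020/(55.5200*9.6110) = 0.0002
R_conv_out = 1/(34.0420*9.6110) = 0.0031
R_total = 0.0138 K/W
Q = 77.7020 / 0.0138 = 5623.7401 W

R_total = 0.0138 K/W, Q = 5623.7401 W


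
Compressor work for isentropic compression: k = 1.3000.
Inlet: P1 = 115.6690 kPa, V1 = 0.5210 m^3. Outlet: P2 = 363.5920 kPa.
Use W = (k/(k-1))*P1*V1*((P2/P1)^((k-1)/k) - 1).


(k-1)/k = 0.2308
(P2/P1)^exp = 1.3025
W = 4.3333 * 115.6690 * 0.5210 * (1.3025 - 1) = 79.0004 kJ

79.0004 kJ


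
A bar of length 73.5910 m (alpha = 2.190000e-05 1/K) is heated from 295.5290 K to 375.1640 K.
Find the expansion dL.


dT = 79.6350 K
dL = 2.190000e-05 * 73.5910 * 79.6350 = 0.128343 m
L_final = 73.719343 m

dL = 0.128343 m


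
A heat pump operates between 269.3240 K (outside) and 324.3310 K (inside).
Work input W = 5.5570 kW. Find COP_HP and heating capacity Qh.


COP = 324.3310 / 55.0070 = 5.8962
Qh = 5.8962 * 5.5570 = 32.7651 kW

COP = 5.8962, Qh = 32.7651 kW


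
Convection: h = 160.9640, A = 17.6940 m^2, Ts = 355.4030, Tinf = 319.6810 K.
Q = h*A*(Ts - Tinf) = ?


dT = 35.7220 K
Q = 160.9640 * 17.6940 * 35.7220 = 101739.7216 W

101739.7216 W


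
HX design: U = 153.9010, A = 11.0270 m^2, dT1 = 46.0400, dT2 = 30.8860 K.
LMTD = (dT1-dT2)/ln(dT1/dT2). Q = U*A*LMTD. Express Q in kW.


LMTD = 37.9602 K
Q = 153.9010 * 11.0270 * 37.9602 = 64420.9795 W = 64.4210 kW

64.4210 kW


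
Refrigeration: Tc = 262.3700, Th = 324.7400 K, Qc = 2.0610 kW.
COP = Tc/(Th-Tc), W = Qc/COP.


COP = 262.3700 / 62.3700 = 4.2067
W = 2.0610 / 4.2067 = 0.4899 kW

COP = 4.2067, W = 0.4899 kW


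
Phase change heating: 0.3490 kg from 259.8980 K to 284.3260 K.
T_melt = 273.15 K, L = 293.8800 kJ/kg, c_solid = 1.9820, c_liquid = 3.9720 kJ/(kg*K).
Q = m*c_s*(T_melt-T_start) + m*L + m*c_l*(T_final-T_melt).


Q1 (sensible, solid) = 0.3490 * 1.9820 * 13.2520 = 9.1666 kJ
Q2 (latent) = 0.3490 * 293.8800 = 102.5641 kJ
Q3 (sensible, liquid) = 0.3490 * 3.9720 * 11.1760 = 15.4925 kJ
Q_total = 127.2233 kJ

127.2233 kJ


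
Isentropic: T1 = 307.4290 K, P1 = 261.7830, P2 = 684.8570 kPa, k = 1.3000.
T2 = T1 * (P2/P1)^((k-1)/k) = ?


(k-1)/k = 0.2308
(P2/P1)^exp = 1.2485
T2 = 307.4290 * 1.2485 = 383.8200 K

383.8200 K


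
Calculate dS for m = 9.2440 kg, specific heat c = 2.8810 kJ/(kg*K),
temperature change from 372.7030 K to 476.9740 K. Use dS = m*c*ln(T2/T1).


T2/T1 = 1.2798
ln(T2/T1) = 0.2467
dS = 9.2440 * 2.8810 * 0.2467 = 6.5696 kJ/K

6.5696 kJ/K


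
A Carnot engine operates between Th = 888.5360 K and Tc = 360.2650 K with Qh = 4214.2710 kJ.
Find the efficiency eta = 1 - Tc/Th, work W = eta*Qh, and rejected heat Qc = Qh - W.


eta = 1 - 360.2650/888.5360 = 0.5945
W = 0.5945 * 4214.2710 = 2505.5565 kJ
Qc = 4214.2710 - 2505.5565 = 1708.7145 kJ

eta = 59.4541%, W = 2505.5565 kJ, Qc = 1708.7145 kJ


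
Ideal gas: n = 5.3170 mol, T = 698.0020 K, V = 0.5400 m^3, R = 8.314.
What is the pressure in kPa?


P = nRT/V = 5.3170 * 8.314 * 698.0020 / 0.5400
= 30855.5539 / 0.5400 = 57139.9147 Pa = 57.1399 kPa

57.1399 kPa


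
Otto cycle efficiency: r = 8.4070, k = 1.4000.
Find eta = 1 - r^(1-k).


r^(k-1) = 2.3435
eta = 1 - 1/2.3435 = 0.5733 = 57.3279%

57.3279%


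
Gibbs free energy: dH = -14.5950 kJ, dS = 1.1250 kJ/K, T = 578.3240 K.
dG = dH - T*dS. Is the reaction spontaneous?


T*dS = 578.3240 * 1.1250 = 650.6145 kJ
dG = -14.5950 - 650.6145 = -665.2095 kJ (spontaneous)

dG = -665.2095 kJ, spontaneous


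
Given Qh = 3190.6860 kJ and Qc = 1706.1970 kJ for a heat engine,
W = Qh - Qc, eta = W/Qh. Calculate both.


W = 3190.6860 - 1706.1970 = 1484.4890 kJ
eta = 1484.4890 / 3190.6860 = 0.4653 = 46.5257%

W = 1484.4890 kJ, eta = 46.5257%


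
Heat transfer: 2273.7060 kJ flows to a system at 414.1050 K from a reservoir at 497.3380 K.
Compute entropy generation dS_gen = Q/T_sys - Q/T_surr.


dS_sys = 2273.7060/414.1050 = 5.4907 kJ/K
dS_surr = -2273.7060/497.3380 = -4.5718 kJ/K
dS_gen = 5.4907 - 4.5718 = 0.9189 kJ/K (irreversible)

dS_gen = 0.9189 kJ/K, irreversible


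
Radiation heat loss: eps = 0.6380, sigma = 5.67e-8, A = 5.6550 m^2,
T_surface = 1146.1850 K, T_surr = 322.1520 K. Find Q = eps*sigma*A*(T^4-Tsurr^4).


T^4 = 1.7259e+12
Tsurr^4 = 1.0771e+10
Q = 0.6380 * 5.67e-8 * 5.6550 * 1.7151e+12 = 350862.1262 W

350862.1262 W


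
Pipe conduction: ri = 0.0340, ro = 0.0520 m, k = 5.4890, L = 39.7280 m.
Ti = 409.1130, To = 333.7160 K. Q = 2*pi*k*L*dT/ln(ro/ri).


dT = 75.3970 K
ln(ro/ri) = 0.4249
Q = 2*pi*5.4890*39.7280*75.3970 / 0.4249 = 243138.8253 W

243138.8253 W


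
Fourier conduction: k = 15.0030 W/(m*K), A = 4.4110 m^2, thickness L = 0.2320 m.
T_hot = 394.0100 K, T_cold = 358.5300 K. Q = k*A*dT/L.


dT = 35.4800 K
Q = 15.0030 * 4.4110 * 35.4800 / 0.2320 = 10120.7056 W

10120.7056 W


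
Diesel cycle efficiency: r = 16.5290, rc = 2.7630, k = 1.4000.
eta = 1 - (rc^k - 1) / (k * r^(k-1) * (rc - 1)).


r^(k-1) = 3.0711
rc^k = 4.1489
eta = 0.5846 = 58.4587%

58.4587%


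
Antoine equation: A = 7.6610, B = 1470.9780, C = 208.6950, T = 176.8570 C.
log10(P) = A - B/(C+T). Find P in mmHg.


C+T = 385.5520
B/(C+T) = 3.8153
log10(P) = 7.6610 - 3.8153 = 3.8457
P = 10^3.8457 = 7010.4856 mmHg

7010.4856 mmHg


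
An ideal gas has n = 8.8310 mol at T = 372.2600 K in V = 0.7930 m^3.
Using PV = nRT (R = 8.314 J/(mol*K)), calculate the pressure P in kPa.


P = nRT/V = 8.8310 * 8.314 * 372.2600 / 0.7930
= 27331.6769 / 0.7930 = 34466.1751 Pa = 34.4662 kPa

34.4662 kPa


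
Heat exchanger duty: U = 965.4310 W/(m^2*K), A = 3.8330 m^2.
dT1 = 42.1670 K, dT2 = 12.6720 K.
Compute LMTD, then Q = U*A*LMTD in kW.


LMTD = 24.5333 K
Q = 965.4310 * 3.8330 * 24.5333 = 90785.4332 W = 90.7854 kW

90.7854 kW


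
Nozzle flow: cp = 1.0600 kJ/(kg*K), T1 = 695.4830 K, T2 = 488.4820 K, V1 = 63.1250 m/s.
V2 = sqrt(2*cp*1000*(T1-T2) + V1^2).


dT = 207.0010 K
2*cp*1000*dT = 438842.1200
V1^2 = 3984.7656
V2 = sqrt(442826.8856) = 665.4524 m/s

665.4524 m/s


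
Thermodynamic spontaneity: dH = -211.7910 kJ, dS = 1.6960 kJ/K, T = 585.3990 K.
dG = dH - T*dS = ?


T*dS = 585.3990 * 1.6960 = 992.8367 kJ
dG = -211.7910 - 992.8367 = -1204.6277 kJ (spontaneous)

dG = -1204.6277 kJ, spontaneous


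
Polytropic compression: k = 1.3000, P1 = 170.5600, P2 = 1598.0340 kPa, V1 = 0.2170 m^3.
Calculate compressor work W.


(k-1)/k = 0.2308
(P2/P1)^exp = 1.6759
W = 4.3333 * 170.5600 * 0.2170 * (1.6759 - 1) = 108.3983 kJ

108.3983 kJ


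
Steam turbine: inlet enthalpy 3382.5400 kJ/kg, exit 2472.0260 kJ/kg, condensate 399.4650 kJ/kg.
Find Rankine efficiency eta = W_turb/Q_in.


W = 910.5140 kJ/kg
Q_in = 2983.0750 kJ/kg
eta = 0.3052 = 30.5227%

eta = 30.5227%


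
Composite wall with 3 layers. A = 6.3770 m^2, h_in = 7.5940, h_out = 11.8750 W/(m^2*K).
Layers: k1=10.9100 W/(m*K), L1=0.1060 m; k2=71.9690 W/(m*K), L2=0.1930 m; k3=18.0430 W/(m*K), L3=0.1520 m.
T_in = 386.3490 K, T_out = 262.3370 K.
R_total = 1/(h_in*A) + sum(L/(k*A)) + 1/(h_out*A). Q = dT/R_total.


R_conv_in = 1/(7.5940*6.3770) = 0.0206
R_1 = 0.1060/(10.9100*6.3770) = 0.0015
R_2 = 0.1930/(71.9690*6.3770) = 0.0004
R_3 = 0.1520/(18.0430*6.3770) = 0.0013
R_conv_out = 1/(11.8750*6.3770) = 0.0132
R_total = 0.0371 K/W
Q = 124.0120 / 0.0371 = 3340.8253 W

R_total = 0.0371 K/W, Q = 3340.8253 W


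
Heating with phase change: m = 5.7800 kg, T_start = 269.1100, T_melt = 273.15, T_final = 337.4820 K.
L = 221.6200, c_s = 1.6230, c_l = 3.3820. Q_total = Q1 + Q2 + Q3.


Q1 (sensible, solid) = 5.7800 * 1.6230 * 4.0400 = 37.8990 kJ
Q2 (latent) = 5.7800 * 221.6200 = 1280.9636 kJ
Q3 (sensible, liquid) = 5.7800 * 3.3820 * 64.3320 = 1257.5594 kJ
Q_total = 2576.4220 kJ

2576.4220 kJ


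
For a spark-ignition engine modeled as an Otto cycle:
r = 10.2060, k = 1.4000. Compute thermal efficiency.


r^(k-1) = 2.5325
eta = 1 - 1/2.5325 = 0.6051 = 60.5127%

60.5127%


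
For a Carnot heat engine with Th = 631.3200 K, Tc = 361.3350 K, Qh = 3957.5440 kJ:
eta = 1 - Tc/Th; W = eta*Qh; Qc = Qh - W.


eta = 1 - 361.3350/631.3200 = 0.4277
W = 0.4277 * 3957.5440 = 1692.4500 kJ
Qc = 3957.5440 - 1692.4500 = 2265.0940 kJ

eta = 42.7652%, W = 1692.4500 kJ, Qc = 2265.0940 kJ


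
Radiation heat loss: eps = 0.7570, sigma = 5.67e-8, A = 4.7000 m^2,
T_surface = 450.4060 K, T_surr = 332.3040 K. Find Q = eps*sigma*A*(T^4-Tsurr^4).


T^4 = 4.1154e+10
Tsurr^4 = 1.2194e+10
Q = 0.7570 * 5.67e-8 * 4.7000 * 2.8961e+10 = 5842.2961 W

5842.2961 W


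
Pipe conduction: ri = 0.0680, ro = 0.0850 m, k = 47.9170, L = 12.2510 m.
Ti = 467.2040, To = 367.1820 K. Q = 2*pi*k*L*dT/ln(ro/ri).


dT = 100.0220 K
ln(ro/ri) = 0.2231
Q = 2*pi*47.9170*12.2510*100.0220 / 0.2231 = 1653302.1166 W

1653302.1166 W


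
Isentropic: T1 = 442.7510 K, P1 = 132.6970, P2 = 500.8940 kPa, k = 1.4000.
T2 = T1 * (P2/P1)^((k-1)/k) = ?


(k-1)/k = 0.2857
(P2/P1)^exp = 1.4616
T2 = 442.7510 * 1.4616 = 647.1184 K

647.1184 K


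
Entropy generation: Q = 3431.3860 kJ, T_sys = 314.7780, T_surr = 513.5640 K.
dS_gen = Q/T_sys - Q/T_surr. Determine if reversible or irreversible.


dS_sys = 3431.3860/314.7780 = 10.9010 kJ/K
dS_surr = -3431.3860/513.5640 = -6.6815 kJ/K
dS_gen = 10.9010 - 6.6815 = 4.2195 kJ/K (irreversible)

dS_gen = 4.2195 kJ/K, irreversible


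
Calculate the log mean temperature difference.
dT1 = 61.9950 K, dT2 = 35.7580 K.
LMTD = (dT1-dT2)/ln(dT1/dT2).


dT1/dT2 = 1.7337
ln(dT1/dT2) = 0.5503
LMTD = 26.2370 / 0.5503 = 47.6794 K

47.6794 K


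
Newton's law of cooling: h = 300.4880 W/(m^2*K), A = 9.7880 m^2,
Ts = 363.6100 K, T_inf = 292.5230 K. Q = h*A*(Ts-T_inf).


dT = 71.0870 K
Q = 300.4880 * 9.7880 * 71.0870 = 209079.4170 W

209079.4170 W


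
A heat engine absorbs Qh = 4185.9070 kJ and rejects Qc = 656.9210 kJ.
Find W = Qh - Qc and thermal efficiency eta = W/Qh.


W = 4185.9070 - 656.9210 = 3528.9860 kJ
eta = 3528.9860 / 4185.9070 = 0.8431 = 84.3064%

W = 3528.9860 kJ, eta = 84.3064%


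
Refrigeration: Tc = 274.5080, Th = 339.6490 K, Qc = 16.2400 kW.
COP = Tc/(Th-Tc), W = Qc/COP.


COP = 274.5080 / 65.1410 = 4.2141
W = 16.2400 / 4.2141 = 3.8538 kW

COP = 4.2141, W = 3.8538 kW


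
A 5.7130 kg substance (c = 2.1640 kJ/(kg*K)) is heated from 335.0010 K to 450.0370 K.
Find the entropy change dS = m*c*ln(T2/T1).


T2/T1 = 1.3434
ln(T2/T1) = 0.2952
dS = 5.7130 * 2.1640 * 0.2952 = 3.6495 kJ/K

3.6495 kJ/K


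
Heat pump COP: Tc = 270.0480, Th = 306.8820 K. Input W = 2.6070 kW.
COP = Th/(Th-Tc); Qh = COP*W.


COP = 306.8820 / 36.8340 = 8.3315
Qh = 8.3315 * 2.6070 = 21.7202 kW

COP = 8.3315, Qh = 21.7202 kW


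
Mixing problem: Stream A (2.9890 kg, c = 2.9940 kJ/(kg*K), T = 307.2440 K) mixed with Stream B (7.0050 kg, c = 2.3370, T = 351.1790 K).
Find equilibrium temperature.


num = 8498.5876
den = 25.3198
Tf = 335.6505 K

335.6505 K


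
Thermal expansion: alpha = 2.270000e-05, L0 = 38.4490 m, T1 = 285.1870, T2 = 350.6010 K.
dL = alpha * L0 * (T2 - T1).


dT = 65.4140 K
dL = 2.270000e-05 * 38.4490 * 65.4140 = 0.057093 m
L_final = 38.506093 m

dL = 0.057093 m


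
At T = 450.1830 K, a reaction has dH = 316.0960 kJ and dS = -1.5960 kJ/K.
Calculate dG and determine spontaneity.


T*dS = 450.1830 * -1.5960 = -718.4921 kJ
dG = 316.0960 + 718.4921 = 1034.5881 kJ (non-spontaneous)

dG = 1034.5881 kJ, non-spontaneous


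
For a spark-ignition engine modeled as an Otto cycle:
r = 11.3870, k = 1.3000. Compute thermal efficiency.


r^(k-1) = 2.0745
eta = 1 - 1/2.0745 = 0.5180 = 51.7967%

51.7967%


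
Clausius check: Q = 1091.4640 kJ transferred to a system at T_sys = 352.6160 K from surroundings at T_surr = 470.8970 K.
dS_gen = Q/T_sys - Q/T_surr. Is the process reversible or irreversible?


dS_sys = 1091.4640/352.6160 = 3.0953 kJ/K
dS_surr = -1091.4640/470.8970 = -2.3178 kJ/K
dS_gen = 3.0953 - 2.3178 = 0.7775 kJ/K (irreversible)

dS_gen = 0.7775 kJ/K, irreversible


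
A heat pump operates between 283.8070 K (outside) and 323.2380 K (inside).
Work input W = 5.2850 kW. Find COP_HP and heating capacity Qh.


COP = 323.2380 / 39.4310 = 8.1976
Qh = 8.1976 * 5.2850 = 43.3241 kW

COP = 8.1976, Qh = 43.3241 kW


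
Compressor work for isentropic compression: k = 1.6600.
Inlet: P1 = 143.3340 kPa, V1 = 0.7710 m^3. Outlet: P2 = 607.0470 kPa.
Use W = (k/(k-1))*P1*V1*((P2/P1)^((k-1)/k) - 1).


(k-1)/k = 0.3976
(P2/P1)^exp = 1.7752
W = 2.5152 * 143.3340 * 0.7710 * (1.7752 - 1) = 215.4576 kJ

215.4576 kJ


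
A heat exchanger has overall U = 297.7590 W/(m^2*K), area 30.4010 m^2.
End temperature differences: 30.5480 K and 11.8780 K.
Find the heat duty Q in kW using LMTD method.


LMTD = 19.7647 K
Q = 297.7590 * 30.4010 * 19.7647 = 178913.8507 W = 178.9139 kW

178.9139 kW


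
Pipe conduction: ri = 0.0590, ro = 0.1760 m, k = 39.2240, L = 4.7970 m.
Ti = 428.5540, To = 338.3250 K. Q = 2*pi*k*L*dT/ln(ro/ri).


dT = 90.2290 K
ln(ro/ri) = 1.0929
Q = 2*pi*39.2240*4.7970*90.2290 / 1.0929 = 97599.7460 W

97599.7460 W


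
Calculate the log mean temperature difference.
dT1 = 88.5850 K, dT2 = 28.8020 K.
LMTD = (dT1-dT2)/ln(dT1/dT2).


dT1/dT2 = 3.0757
ln(dT1/dT2) = 1.1235
LMTD = 59.7830 / 1.1235 = 53.2106 K

53.2106 K


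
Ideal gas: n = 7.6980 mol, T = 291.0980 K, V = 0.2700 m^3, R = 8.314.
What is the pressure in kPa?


P = nRT/V = 7.6980 * 8.314 * 291.0980 / 0.2700
= 18630.6132 / 0.2700 = 69002.2710 Pa = 69.0023 kPa

69.0023 kPa


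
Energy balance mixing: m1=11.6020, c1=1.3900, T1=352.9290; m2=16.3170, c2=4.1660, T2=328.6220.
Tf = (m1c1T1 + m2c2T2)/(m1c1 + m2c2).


num = 28030.2218
den = 84.1034
Tf = 333.2829 K

333.2829 K


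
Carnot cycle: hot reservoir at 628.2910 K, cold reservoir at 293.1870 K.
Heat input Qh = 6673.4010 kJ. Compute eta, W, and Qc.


eta = 1 - 293.1870/628.2910 = 0.5334
W = 0.5334 * 6673.4010 = 3559.3115 kJ
Qc = 6673.4010 - 3559.3115 = 3114.0895 kJ

eta = 53.3358%, W = 3559.3115 kJ, Qc = 3114.0895 kJ


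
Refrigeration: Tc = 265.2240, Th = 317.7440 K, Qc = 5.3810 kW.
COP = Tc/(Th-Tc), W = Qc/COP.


COP = 265.2240 / 52.5200 = 5.0500
W = 5.3810 / 5.0500 = 1.0656 kW

COP = 5.0500, W = 1.0656 kW


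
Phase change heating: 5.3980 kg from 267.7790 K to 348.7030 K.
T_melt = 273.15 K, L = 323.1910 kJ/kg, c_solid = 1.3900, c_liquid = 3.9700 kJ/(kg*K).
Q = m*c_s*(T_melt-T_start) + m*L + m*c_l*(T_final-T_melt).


Q1 (sensible, solid) = 5.3980 * 1.3900 * 5.3710 = 40.2998 kJ
Q2 (latent) = 5.3980 * 323.1910 = 1744.5850 kJ
Q3 (sensible, liquid) = 5.3980 * 3.9700 * 75.5530 = 1619.1053 kJ
Q_total = 3403.9901 kJ

3403.9901 kJ


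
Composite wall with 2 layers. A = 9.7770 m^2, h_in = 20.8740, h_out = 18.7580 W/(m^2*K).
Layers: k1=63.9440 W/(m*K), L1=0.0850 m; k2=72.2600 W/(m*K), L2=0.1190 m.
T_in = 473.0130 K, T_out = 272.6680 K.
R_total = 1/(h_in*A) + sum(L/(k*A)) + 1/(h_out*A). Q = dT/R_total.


R_conv_in = 1/(20.8740*9.7770) = 0.0049
R_1 = 0.0850/(63.9440*9.7770) = 0.0001
R_2 = 0.1190/(72.2600*9.7770) = 0.0002
R_conv_out = 1/(18.7580*9.7770) = 0.0055
R_total = 0.0107 K/W
Q = 200.3450 / 0.0107 = 18799.4341 W

R_total = 0.0107 K/W, Q = 18799.4341 W


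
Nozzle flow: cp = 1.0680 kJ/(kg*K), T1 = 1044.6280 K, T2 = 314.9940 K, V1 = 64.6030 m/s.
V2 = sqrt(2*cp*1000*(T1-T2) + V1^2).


dT = 729.6340 K
2*cp*1000*dT = 1558498.2240
V1^2 = 4173.5476
V2 = sqrt(1562671.7716) = 1250.0687 m/s

1250.0687 m/s


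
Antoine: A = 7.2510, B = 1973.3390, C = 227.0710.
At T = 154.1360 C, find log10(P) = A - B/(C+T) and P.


C+T = 381.2070
B/(C+T) = 5.1766
log10(P) = 7.2510 - 5.1766 = 2.0744
P = 10^2.0744 = 118.6984 mmHg

118.6984 mmHg


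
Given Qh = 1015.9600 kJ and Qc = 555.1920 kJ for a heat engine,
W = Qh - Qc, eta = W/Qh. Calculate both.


W = 1015.9600 - 555.1920 = 460.7680 kJ
eta = 460.7680 / 1015.9600 = 0.4535 = 45.3530%

W = 460.7680 kJ, eta = 45.3530%


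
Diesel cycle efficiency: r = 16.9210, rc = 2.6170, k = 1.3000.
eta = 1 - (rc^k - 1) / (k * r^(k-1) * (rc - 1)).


r^(k-1) = 2.3363
rc^k = 3.4926
eta = 0.4925 = 49.2465%

49.2465%


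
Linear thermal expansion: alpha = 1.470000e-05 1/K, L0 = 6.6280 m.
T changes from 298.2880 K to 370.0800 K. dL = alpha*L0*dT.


dT = 71.7920 K
dL = 1.470000e-05 * 6.6280 * 71.7920 = 0.006995 m
L_final = 6.634995 m

dL = 0.006995 m


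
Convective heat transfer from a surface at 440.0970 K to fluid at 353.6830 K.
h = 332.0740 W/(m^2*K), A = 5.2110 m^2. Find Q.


dT = 86.4140 K
Q = 332.0740 * 5.2110 * 86.4140 = 149534.0360 W

149534.0360 W


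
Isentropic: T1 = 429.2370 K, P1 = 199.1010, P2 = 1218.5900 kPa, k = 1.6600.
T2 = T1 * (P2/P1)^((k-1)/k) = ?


(k-1)/k = 0.3976
(P2/P1)^exp = 2.0550
T2 = 429.2370 * 2.0550 = 882.0942 K

882.0942 K


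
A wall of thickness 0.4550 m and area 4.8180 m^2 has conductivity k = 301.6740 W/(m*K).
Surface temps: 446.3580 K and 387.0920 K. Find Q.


dT = 59.2660 K
Q = 301.6740 * 4.8180 * 59.2660 / 0.4550 = 189321.0470 W

189321.0470 W


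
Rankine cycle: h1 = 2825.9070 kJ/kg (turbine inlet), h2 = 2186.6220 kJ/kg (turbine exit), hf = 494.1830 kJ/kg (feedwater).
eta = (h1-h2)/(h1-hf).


W = 639.2850 kJ/kg
Q_in = 2331.7240 kJ/kg
eta = 0.2742 = 27.4168%

eta = 27.4168%


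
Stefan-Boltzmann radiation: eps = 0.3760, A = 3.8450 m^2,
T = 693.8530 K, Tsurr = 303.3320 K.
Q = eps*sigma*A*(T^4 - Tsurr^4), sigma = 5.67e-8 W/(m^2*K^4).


T^4 = 2.3178e+11
Tsurr^4 = 8.4659e+09
Q = 0.3760 * 5.67e-8 * 3.8450 * 2.2331e+11 = 18305.3103 W

18305.3103 W


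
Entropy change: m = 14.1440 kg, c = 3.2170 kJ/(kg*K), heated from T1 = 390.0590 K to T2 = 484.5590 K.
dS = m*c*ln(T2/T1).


T2/T1 = 1.2423
ln(T2/T1) = 0.2169
dS = 14.1440 * 3.2170 * 0.2169 = 9.8711 kJ/K

9.8711 kJ/K


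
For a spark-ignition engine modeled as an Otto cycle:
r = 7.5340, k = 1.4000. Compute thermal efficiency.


r^(k-1) = 2.2429
eta = 1 - 1/2.2429 = 0.5541 = 55.4149%

55.4149%


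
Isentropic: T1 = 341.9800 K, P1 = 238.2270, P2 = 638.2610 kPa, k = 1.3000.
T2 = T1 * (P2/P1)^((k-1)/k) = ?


(k-1)/k = 0.2308
(P2/P1)^exp = 1.2554
T2 = 341.9800 * 1.2554 = 429.3106 K

429.3106 K


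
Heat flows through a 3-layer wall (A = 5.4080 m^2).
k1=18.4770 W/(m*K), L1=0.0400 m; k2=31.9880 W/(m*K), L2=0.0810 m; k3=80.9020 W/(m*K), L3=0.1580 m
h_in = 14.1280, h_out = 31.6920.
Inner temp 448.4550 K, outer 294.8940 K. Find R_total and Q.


R_conv_in = 1/(14.1280*5.4080) = 0.0131
R_1 = 0.0400/(18.4770*5.4080) = 0.0004
R_2 = 0.0810/(31.9880*5.4080) = 0.0005
R_3 = 0.1580/(80.9020*5.4080) = 0.0004
R_conv_out = 1/(31.6920*5.4080) = 0.0058
R_total = 0.0202 K/W
Q = 153.5610 / 0.0202 = 7619.9168 W

R_total = 0.0202 K/W, Q = 7619.9168 W


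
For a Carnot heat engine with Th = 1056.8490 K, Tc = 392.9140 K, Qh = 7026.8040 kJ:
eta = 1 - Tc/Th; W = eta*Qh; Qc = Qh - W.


eta = 1 - 392.9140/1056.8490 = 0.6282
W = 0.6282 * 7026.8040 = 4414.3876 kJ
Qc = 7026.8040 - 4414.3876 = 2612.4164 kJ

eta = 62.8221%, W = 4414.3876 kJ, Qc = 2612.4164 kJ


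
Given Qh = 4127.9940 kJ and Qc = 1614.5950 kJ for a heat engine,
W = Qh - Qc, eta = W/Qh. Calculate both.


W = 4127.9940 - 1614.5950 = 2513.3990 kJ
eta = 2513.3990 / 4127.9940 = 0.6089 = 60.8867%

W = 2513.3990 kJ, eta = 60.8867%


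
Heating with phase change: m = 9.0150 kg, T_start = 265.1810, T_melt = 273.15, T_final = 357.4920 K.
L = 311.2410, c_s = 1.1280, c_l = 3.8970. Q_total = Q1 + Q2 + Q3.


Q1 (sensible, solid) = 9.0150 * 1.1280 * 7.9690 = 81.0361 kJ
Q2 (latent) = 9.0150 * 311.2410 = 2805.8376 kJ
Q3 (sensible, liquid) = 9.0150 * 3.8970 * 84.3420 = 2963.0572 kJ
Q_total = 5849.9309 kJ

5849.9309 kJ


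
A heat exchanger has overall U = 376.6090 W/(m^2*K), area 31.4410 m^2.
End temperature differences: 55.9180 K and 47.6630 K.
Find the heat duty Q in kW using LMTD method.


LMTD = 51.6807 K
Q = 376.6090 * 31.4410 * 51.6807 = 611948.8731 W = 611.9489 kW

611.9489 kW


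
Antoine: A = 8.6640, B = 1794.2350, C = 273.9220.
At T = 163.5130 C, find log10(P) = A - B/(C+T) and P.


C+T = 437.4350
B/(C+T) = 4.1017
log10(P) = 8.6640 - 4.1017 = 4.5623
P = 10^4.5623 = 36499.0895 mmHg

36499.0895 mmHg


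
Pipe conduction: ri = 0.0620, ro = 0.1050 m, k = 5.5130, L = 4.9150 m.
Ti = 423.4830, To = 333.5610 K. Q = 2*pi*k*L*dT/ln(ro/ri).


dT = 89.9220 K
ln(ro/ri) = 0.5268
Q = 2*pi*5.5130*4.9150*89.9220 / 0.5268 = 29059.6359 W

29059.6359 W


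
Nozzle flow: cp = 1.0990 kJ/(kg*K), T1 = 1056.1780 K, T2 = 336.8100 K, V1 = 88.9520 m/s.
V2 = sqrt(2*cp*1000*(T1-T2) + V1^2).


dT = 719.3680 K
2*cp*1000*dT = 1581170.8640
V1^2 = 7912.4583
V2 = sqrt(1589083.3223) = 1260.5885 m/s

1260.5885 m/s


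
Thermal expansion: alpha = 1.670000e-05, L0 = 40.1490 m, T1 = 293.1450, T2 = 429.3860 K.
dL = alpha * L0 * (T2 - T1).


dT = 136.2410 K
dL = 1.670000e-05 * 40.1490 * 136.2410 = 0.091348 m
L_final = 40.240348 m

dL = 0.091348 m


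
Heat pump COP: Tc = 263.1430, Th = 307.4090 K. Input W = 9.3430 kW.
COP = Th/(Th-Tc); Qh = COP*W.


COP = 307.4090 / 44.2660 = 6.9446
Qh = 6.9446 * 9.3430 = 64.8833 kW

COP = 6.9446, Qh = 64.8833 kW


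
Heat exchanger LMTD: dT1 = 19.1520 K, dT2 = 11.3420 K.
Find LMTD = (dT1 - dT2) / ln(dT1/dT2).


dT1/dT2 = 1.6886
ln(dT1/dT2) = 0.5239
LMTD = 7.8100 / 0.5239 = 14.9076 K

14.9076 K


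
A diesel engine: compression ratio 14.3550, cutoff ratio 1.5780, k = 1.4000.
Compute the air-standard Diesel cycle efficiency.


r^(k-1) = 2.9027
rc^k = 1.8939
eta = 0.6194 = 61.9446%

61.9446%


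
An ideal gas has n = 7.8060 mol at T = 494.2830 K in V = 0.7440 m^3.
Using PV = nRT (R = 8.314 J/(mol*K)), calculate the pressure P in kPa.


P = nRT/V = 7.8060 * 8.314 * 494.2830 / 0.7440
= 32078.5139 / 0.7440 = 43116.2822 Pa = 43.1163 kPa

43.1163 kPa


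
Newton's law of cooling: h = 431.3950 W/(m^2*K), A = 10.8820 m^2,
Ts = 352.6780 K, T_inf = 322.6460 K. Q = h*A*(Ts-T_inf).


dT = 30.0320 K
Q = 431.3950 * 10.8820 * 30.0320 = 140983.4338 W

140983.4338 W


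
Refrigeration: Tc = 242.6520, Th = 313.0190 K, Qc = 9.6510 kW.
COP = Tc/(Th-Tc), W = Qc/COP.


COP = 242.6520 / 70.3670 = 3.4484
W = 9.6510 / 3.4484 = 2.7987 kW

COP = 3.4484, W = 2.7987 kW


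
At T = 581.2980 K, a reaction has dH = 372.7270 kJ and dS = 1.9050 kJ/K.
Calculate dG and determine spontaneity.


T*dS = 581.2980 * 1.9050 = 1107.3727 kJ
dG = 372.7270 - 1107.3727 = -734.6457 kJ (spontaneous)

dG = -734.6457 kJ, spontaneous


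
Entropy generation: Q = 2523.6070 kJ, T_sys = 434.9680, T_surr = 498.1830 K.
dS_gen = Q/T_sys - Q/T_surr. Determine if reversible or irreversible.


dS_sys = 2523.6070/434.9680 = 5.8018 kJ/K
dS_surr = -2523.6070/498.1830 = -5.0656 kJ/K
dS_gen = 5.8018 - 5.0656 = 0.7362 kJ/K (irreversible)

dS_gen = 0.7362 kJ/K, irreversible


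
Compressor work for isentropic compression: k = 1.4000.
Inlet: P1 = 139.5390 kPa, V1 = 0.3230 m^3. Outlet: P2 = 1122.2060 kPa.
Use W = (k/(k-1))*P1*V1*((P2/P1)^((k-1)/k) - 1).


(k-1)/k = 0.2857
(P2/P1)^exp = 1.8142
W = 3.5000 * 139.5390 * 0.3230 * (1.8142 - 1) = 128.4351 kJ

128.4351 kJ


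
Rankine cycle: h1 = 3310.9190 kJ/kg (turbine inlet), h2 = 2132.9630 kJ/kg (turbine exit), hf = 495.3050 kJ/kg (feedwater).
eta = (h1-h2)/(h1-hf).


W = 1177.9560 kJ/kg
Q_in = 2815.6140 kJ/kg
eta = 0.4184 = 41.8366%

eta = 41.8366%


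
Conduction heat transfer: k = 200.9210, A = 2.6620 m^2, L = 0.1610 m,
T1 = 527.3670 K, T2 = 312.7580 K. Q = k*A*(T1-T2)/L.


dT = 214.6090 K
Q = 200.9210 * 2.6620 * 214.6090 / 0.1610 = 712944.0305 W

712944.0305 W


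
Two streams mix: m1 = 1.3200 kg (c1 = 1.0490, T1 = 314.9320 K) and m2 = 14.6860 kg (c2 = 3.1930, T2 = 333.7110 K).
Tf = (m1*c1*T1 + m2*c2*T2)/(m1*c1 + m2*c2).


num = 16084.5891
den = 48.2771
Tf = 333.1724 K

333.1724 K


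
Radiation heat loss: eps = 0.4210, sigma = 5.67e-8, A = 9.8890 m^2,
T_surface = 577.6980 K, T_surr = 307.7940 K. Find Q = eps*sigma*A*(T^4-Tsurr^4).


T^4 = 1.1138e+11
Tsurr^4 = 8.9751e+09
Q = 0.4210 * 5.67e-8 * 9.8890 * 1.0240e+11 = 24173.1957 W

24173.1957 W


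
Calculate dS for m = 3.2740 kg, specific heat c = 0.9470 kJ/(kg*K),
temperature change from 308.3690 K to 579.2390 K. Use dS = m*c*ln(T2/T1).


T2/T1 = 1.8784
ln(T2/T1) = 0.6304
dS = 3.2740 * 0.9470 * 0.6304 = 1.9546 kJ/K

1.9546 kJ/K


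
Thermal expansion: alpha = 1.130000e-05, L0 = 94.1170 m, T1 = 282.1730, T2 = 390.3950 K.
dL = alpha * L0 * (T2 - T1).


dT = 108.2220 K
dL = 1.130000e-05 * 94.1170 * 108.2220 = 0.115096 m
L_final = 94.232096 m

dL = 0.115096 m


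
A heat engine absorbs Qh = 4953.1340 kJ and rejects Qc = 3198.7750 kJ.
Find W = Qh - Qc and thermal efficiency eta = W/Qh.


W = 4953.1340 - 3198.7750 = 1754.3590 kJ
eta = 1754.3590 / 4953.1340 = 0.3542 = 35.4192%

W = 1754.3590 kJ, eta = 35.4192%


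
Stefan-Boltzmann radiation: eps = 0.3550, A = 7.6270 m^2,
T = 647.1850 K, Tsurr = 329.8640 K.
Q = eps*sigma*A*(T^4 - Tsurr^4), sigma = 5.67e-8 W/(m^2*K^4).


T^4 = 1.7543e+11
Tsurr^4 = 1.1840e+10
Q = 0.3550 * 5.67e-8 * 7.6270 * 1.6359e+11 = 25115.0129 W

25115.0129 W


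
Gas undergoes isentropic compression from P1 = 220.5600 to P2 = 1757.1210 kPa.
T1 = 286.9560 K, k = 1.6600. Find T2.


(k-1)/k = 0.3976
(P2/P1)^exp = 2.2821
T2 = 286.9560 * 2.2821 = 654.8676 K

654.8676 K


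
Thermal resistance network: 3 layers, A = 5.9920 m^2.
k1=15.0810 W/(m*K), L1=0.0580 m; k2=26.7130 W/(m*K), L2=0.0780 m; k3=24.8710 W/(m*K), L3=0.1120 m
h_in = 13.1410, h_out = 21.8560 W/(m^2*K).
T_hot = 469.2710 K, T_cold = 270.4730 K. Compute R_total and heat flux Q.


R_conv_in = 1/(13.1410*5.9920) = 0.0127
R_1 = 0.0580/(15.0810*5.9920) = 0.0006
R_2 = 0.0780/(26.7130*5.9920) = 0.0005
R_3 = 0.1120/(24.8710*5.9920) = 0.0008
R_conv_out = 1/(21.8560*5.9920) = 0.0076
R_total = 0.0222 K/W
Q = 198.7980 / 0.0222 = 8948.2458 W

R_total = 0.0222 K/W, Q = 8948.2458 W


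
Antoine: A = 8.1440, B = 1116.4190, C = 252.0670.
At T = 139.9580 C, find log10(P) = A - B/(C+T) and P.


C+T = 392.0250
B/(C+T) = 2.8478
log10(P) = 8.1440 - 2.8478 = 5.2962
P = 10^5.2962 = 197776.1728 mmHg

197776.1728 mmHg


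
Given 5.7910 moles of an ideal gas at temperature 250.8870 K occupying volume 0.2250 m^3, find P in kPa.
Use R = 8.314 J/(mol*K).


P = nRT/V = 5.7910 * 8.314 * 250.8870 / 0.2250
= 12079.2993 / 0.2250 = 53685.7748 Pa = 53.6858 kPa

53.6858 kPa


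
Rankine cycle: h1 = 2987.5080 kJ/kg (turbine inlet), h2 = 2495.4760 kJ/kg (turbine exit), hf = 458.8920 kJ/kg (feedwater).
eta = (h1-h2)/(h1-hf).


W = 492.0320 kJ/kg
Q_in = 2528.6160 kJ/kg
eta = 0.1946 = 19.4585%

eta = 19.4585%


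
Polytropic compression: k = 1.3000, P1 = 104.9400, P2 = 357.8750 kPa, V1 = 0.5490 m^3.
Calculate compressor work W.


(k-1)/k = 0.2308
(P2/P1)^exp = 1.3272
W = 4.3333 * 104.9400 * 0.5490 * (1.3272 - 1) = 81.6978 kJ

81.6978 kJ


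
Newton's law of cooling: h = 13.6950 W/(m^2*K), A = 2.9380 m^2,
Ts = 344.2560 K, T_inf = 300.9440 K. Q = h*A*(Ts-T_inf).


dT = 43.3120 K
Q = 13.6950 * 2.9380 * 43.3120 = 1742.6977 W

1742.6977 W


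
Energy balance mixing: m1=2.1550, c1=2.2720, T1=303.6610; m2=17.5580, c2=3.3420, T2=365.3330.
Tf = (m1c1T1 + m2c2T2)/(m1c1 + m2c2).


num = 22924.0880
den = 63.5750
Tf = 360.5834 K

360.5834 K


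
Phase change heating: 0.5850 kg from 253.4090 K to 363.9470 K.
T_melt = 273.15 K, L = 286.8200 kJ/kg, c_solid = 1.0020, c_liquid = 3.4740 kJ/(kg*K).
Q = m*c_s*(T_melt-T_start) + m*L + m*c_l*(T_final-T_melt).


Q1 (sensible, solid) = 0.5850 * 1.0020 * 19.7410 = 11.5716 kJ
Q2 (latent) = 0.5850 * 286.8200 = 167.7897 kJ
Q3 (sensible, liquid) = 0.5850 * 3.4740 * 90.7970 = 184.5258 kJ
Q_total = 363.8871 kJ

363.8871 kJ


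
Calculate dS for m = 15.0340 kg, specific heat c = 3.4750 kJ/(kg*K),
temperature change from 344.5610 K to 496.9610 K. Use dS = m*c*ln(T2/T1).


T2/T1 = 1.4423
ln(T2/T1) = 0.3662
dS = 15.0340 * 3.4750 * 0.3662 = 19.1336 kJ/K

19.1336 kJ/K


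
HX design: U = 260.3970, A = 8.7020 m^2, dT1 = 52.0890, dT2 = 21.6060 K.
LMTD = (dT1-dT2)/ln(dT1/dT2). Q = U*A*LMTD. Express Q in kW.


LMTD = 34.6405 K
Q = 260.3970 * 8.7020 * 34.6405 = 78494.3880 W = 78.4944 kW

78.4944 kW


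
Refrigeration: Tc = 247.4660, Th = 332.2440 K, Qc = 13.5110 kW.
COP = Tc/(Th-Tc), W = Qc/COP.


COP = 247.4660 / 84.7780 = 2.9190
W = 13.5110 / 2.9190 = 4.6287 kW

COP = 2.9190, W = 4.6287 kW


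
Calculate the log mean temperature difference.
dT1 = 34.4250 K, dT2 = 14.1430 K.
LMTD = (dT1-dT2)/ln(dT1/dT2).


dT1/dT2 = 2.4341
ln(dT1/dT2) = 0.8896
LMTD = 20.2820 / 0.8896 = 22.8000 K

22.8000 K


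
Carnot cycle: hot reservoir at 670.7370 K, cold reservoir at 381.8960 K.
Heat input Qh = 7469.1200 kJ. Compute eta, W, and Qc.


eta = 1 - 381.8960/670.7370 = 0.4306
W = 0.4306 * 7469.1200 = 3216.4441 kJ
Qc = 7469.1200 - 3216.4441 = 4252.6759 kJ

eta = 43.0632%, W = 3216.4441 kJ, Qc = 4252.6759 kJ


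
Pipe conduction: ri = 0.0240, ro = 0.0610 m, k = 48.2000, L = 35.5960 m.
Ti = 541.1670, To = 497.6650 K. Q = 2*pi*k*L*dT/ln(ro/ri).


dT = 43.5020 K
ln(ro/ri) = 0.9328
Q = 2*pi*48.2000*35.5960*43.5020 / 0.9328 = 502735.3965 W

502735.3965 W


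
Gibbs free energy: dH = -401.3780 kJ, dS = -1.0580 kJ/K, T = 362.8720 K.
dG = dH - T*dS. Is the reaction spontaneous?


T*dS = 362.8720 * -1.0580 = -383.9186 kJ
dG = -401.3780 + 383.9186 = -17.4594 kJ (spontaneous)

dG = -17.4594 kJ, spontaneous


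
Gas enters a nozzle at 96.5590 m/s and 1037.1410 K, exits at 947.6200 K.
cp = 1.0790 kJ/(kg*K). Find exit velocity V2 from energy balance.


dT = 89.5210 K
2*cp*1000*dT = 193186.3180
V1^2 = 9323.6405
V2 = sqrt(202509.9585) = 450.0111 m/s

450.0111 m/s


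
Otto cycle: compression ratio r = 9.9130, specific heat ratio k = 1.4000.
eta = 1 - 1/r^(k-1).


r^(k-1) = 2.5031
eta = 1 - 1/2.5031 = 0.6005 = 60.0499%

60.0499%


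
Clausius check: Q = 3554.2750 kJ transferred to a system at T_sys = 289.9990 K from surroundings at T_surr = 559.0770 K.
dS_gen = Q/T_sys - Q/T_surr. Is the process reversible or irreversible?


dS_sys = 3554.2750/289.9990 = 12.2562 kJ/K
dS_surr = -3554.2750/559.0770 = -6.3574 kJ/K
dS_gen = 12.2562 - 6.3574 = 5.8988 kJ/K (irreversible)

dS_gen = 5.8988 kJ/K, irreversible


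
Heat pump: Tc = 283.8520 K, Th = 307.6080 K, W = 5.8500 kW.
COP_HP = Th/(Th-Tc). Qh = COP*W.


COP = 307.6080 / 23.7560 = 12.9486
Qh = 12.9486 * 5.8500 = 75.7496 kW

COP = 12.9486, Qh = 75.7496 kW


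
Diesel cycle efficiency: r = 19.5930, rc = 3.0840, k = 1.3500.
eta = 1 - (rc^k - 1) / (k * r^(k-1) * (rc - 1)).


r^(k-1) = 2.8329
rc^k = 4.5741
eta = 0.5516 = 55.1566%

55.1566%


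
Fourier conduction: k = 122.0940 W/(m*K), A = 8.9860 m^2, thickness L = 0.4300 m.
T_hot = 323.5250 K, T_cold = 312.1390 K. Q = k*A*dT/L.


dT = 11.3860 K
Q = 122.0940 * 8.9860 * 11.3860 / 0.4300 = 29051.1588 W

29051.1588 W


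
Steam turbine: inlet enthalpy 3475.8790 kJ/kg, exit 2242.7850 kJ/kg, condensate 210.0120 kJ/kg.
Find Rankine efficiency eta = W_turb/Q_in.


W = 1233.0940 kJ/kg
Q_in = 3265.8670 kJ/kg
eta = 0.3776 = 37.7570%

eta = 37.7570%


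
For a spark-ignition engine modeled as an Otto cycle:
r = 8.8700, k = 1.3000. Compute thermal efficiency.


r^(k-1) = 1.9248
eta = 1 - 1/1.9248 = 0.4805 = 48.0455%

48.0455%


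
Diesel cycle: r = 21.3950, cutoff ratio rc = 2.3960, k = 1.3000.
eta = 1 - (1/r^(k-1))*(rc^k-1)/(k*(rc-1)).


r^(k-1) = 2.5066
rc^k = 3.1141
eta = 0.5353 = 53.5267%

53.5267%


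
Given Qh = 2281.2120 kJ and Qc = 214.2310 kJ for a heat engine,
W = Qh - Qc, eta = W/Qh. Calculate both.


W = 2281.2120 - 214.2310 = 2066.9810 kJ
eta = 2066.9810 / 2281.2120 = 0.9061 = 90.6089%

W = 2066.9810 kJ, eta = 90.6089%


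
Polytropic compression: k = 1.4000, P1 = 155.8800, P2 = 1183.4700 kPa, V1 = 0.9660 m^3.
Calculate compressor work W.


(k-1)/k = 0.2857
(P2/P1)^exp = 1.7846
W = 3.5000 * 155.8800 * 0.9660 * (1.7846 - 1) = 413.4917 kJ

413.4917 kJ


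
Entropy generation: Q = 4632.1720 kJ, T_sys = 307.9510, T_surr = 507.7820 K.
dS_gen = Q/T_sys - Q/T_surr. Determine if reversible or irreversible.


dS_sys = 4632.1720/307.9510 = 15.0419 kJ/K
dS_surr = -4632.1720/507.7820 = -9.1224 kJ/K
dS_gen = 15.0419 - 9.1224 = 5.9195 kJ/K (irreversible)

dS_gen = 5.9195 kJ/K, irreversible


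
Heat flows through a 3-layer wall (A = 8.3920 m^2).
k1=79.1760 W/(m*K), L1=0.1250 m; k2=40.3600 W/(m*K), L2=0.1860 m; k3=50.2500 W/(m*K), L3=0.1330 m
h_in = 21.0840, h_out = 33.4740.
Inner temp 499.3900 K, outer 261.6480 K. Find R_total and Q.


R_conv_in = 1/(21.0840*8.3920) = 0.0057
R_1 = 0.1250/(79.1760*8.3920) = 0.0002
R_2 = 0.1860/(40.3600*8.3920) = 0.0005
R_3 = 0.1330/(50.2500*8.3920) = 0.0003
R_conv_out = 1/(33.4740*8.3920) = 0.0036
R_total = 0.0103 K/W
Q = 237.7420 / 0.0103 = 23162.2138 W

R_total = 0.0103 K/W, Q = 23162.2138 W


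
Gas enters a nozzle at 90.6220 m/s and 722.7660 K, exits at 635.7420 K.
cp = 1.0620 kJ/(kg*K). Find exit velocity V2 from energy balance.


dT = 87.0240 K
2*cp*1000*dT = 184838.9760
V1^2 = 8212.3469
V2 = sqrt(193051.3229) = 439.3761 m/s

439.3761 m/s


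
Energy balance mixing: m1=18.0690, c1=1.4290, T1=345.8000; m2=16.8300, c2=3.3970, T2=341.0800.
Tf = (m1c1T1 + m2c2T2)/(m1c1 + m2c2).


num = 28428.8225
den = 82.9921
Tf = 342.5485 K

342.5485 K


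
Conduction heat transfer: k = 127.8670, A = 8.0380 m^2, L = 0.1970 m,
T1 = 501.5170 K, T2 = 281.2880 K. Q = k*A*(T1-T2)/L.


dT = 220.2290 K
Q = 127.8670 * 8.0380 * 220.2290 / 0.1970 = 1148986.0567 W

1148986.0567 W


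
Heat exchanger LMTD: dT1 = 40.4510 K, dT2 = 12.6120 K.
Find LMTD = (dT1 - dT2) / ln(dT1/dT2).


dT1/dT2 = 3.2073
ln(dT1/dT2) = 1.1654
LMTD = 27.8390 / 1.1654 = 23.8871 K

23.8871 K


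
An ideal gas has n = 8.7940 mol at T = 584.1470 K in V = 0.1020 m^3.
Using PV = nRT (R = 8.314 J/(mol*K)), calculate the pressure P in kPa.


P = nRT/V = 8.7940 * 8.314 * 584.1470 / 0.1020
= 42708.9242 / 0.1020 = 418714.9432 Pa = 418.7149 kPa

418.7149 kPa


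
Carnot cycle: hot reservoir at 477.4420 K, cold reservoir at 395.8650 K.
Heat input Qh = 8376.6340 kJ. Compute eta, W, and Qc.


eta = 1 - 395.8650/477.4420 = 0.1709
W = 0.1709 * 8376.6340 = 1431.2538 kJ
Qc = 8376.6340 - 1431.2538 = 6945.3802 kJ

eta = 17.0863%, W = 1431.2538 kJ, Qc = 6945.3802 kJ


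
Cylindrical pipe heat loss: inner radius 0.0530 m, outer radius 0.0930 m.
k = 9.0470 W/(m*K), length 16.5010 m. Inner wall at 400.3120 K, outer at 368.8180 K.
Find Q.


dT = 31.4940 K
ln(ro/ri) = 0.5623
Q = 2*pi*9.0470*16.5010*31.4940 / 0.5623 = 52534.9845 W

52534.9845 W


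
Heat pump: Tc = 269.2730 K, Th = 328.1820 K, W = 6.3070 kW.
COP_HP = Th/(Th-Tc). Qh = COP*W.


COP = 328.1820 / 58.9090 = 5.5710
Qh = 5.5710 * 6.3070 = 35.1363 kW

COP = 5.5710, Qh = 35.1363 kW


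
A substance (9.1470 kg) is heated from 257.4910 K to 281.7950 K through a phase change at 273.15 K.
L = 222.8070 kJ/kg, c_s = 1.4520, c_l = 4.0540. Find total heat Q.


Q1 (sensible, solid) = 9.1470 * 1.4520 * 15.6590 = 207.9741 kJ
Q2 (latent) = 9.1470 * 222.8070 = 2038.0156 kJ
Q3 (sensible, liquid) = 9.1470 * 4.0540 * 8.6450 = 320.5734 kJ
Q_total = 2566.5631 kJ

2566.5631 kJ


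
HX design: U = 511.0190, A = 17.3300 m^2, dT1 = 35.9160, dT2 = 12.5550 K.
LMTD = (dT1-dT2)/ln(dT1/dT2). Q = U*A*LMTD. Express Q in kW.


LMTD = 22.2261 K
Q = 511.0190 * 17.3300 * 22.2261 = 196833.0063 W = 196.8330 kW

196.8330 kW


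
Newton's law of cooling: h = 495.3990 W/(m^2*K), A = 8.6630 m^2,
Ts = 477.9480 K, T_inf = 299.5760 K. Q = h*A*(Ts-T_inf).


dT = 178.3720 K
Q = 495.3990 * 8.6630 * 178.3720 = 765508.6842 W

765508.6842 W


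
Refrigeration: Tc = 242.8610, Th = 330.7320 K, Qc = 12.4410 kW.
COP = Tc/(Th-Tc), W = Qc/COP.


COP = 242.8610 / 87.8710 = 2.7638
W = 12.4410 / 2.7638 = 4.5014 kW

COP = 2.7638, W = 4.5014 kW


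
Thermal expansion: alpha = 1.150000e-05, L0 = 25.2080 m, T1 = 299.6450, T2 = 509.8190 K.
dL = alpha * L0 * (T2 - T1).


dT = 210.1740 K
dL = 1.150000e-05 * 25.2080 * 210.1740 = 0.060928 m
L_final = 25.268928 m

dL = 0.060928 m


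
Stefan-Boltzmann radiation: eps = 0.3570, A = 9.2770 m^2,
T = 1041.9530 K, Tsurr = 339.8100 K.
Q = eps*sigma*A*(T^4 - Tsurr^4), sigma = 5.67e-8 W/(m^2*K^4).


T^4 = 1.1787e+12
Tsurr^4 = 1.3334e+10
Q = 0.3570 * 5.67e-8 * 9.2770 * 1.1653e+12 = 218831.8173 W

218831.8173 W


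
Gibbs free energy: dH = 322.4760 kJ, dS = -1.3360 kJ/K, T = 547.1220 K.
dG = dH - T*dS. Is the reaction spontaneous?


T*dS = 547.1220 * -1.3360 = -730.9550 kJ
dG = 322.4760 + 730.9550 = 1053.4310 kJ (non-spontaneous)

dG = 1053.4310 kJ, non-spontaneous


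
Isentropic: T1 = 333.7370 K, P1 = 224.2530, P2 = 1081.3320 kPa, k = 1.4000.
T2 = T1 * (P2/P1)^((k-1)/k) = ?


(k-1)/k = 0.2857
(P2/P1)^exp = 1.5675
T2 = 333.7370 * 1.5675 = 523.1308 K

523.1308 K


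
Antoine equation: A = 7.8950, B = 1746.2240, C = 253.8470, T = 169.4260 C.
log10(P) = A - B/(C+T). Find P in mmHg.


C+T = 423.2730
B/(C+T) = 4.1255
log10(P) = 7.8950 - 4.1255 = 3.7695
P = 10^3.7695 = 5881.3016 mmHg

5881.3016 mmHg


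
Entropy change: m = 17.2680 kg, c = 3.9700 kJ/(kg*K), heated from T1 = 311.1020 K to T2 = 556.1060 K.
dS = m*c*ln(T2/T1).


T2/T1 = 1.7875
ln(T2/T1) = 0.5808
dS = 17.2680 * 3.9700 * 0.5808 = 39.8188 kJ/K

39.8188 kJ/K


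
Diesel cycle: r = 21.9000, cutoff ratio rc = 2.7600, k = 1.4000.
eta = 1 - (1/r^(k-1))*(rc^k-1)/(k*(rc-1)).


r^(k-1) = 3.4370
rc^k = 4.1426
eta = 0.6289 = 62.8918%

62.8918%


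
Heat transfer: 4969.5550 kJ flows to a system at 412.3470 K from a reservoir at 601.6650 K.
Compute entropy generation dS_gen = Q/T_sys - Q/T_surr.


dS_sys = 4969.5550/412.3470 = 12.0519 kJ/K
dS_surr = -4969.5550/601.6650 = -8.2597 kJ/K
dS_gen = 12.0519 - 8.2597 = 3.7922 kJ/K (irreversible)

dS_gen = 3.7922 kJ/K, irreversible


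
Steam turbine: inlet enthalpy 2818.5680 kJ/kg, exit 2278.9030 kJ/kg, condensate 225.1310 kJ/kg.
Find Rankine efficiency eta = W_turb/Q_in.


W = 539.6650 kJ/kg
Q_in = 2593.4370 kJ/kg
eta = 0.2081 = 20.8089%

eta = 20.8089%


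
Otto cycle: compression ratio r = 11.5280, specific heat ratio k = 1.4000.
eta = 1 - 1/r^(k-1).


r^(k-1) = 2.6589
eta = 1 - 1/2.6589 = 0.6239 = 62.3904%

62.3904%


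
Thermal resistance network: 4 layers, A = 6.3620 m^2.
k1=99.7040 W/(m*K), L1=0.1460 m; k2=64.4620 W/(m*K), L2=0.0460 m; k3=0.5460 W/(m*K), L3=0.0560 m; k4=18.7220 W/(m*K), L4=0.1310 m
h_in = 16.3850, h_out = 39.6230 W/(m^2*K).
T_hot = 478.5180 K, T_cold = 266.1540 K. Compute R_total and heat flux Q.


R_conv_in = 1/(16.3850*6.3620) = 0.0096
R_1 = 0.1460/(99.7040*6.3620) = 0.0002
R_2 = 0.0460/(64.4620*6.3620) = 0.0001
R_3 = 0.0560/(0.5460*6.3620) = 0.0161
R_4 = 0.1310/(18.7220*6.3620) = 0.0011
R_conv_out = 1/(39.6230*6.3620) = 0.0040
R_total = 0.0311 K/W
Q = 212.3640 / 0.0311 = 6823.2430 W

R_total = 0.0311 K/W, Q = 6823.2430 W
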